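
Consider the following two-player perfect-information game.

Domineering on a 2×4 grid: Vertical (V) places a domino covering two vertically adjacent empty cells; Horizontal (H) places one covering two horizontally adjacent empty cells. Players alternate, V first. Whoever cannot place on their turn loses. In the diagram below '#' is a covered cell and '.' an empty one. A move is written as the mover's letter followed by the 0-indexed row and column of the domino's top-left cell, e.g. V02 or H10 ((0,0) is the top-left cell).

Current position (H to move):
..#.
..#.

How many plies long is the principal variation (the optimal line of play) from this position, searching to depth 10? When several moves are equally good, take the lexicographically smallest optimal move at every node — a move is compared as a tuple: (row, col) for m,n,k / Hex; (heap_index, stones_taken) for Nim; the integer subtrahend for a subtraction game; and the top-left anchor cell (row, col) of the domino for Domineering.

PV length from [..#./..#.]: 3 plies

ply 1, H at ..#./..#. | H00=+1→###./..#.*; H10=+1→..#./###.
ply 2, V at ###./..#. | V03=-1→####/..##*
ply 3, H at ####/..## | H10=+1→####/####*
ply 4: ####/#### is terminal -1 (V); from ..#./..#. depth 10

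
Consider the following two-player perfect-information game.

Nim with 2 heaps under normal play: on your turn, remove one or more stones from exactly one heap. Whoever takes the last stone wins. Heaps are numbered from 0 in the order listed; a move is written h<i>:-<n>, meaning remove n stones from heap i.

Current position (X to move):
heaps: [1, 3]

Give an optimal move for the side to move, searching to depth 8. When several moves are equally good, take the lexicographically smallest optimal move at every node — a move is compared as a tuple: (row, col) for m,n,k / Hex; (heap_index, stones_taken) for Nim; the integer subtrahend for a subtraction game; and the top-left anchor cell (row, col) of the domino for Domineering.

X's best at [(1,3)]: h1:-2

p1 X@[(1,3)]: h0:-1[(0,3)]-1 h1:-1[(1,2)]-1 h1:-2[(1,1)]+1* h1:-3[(1,0)]-1
p2 O@[(1,1)]: h0:-1[(0,1)]-1* h1:-1[(1,0)]-1
p3 X@[(0,1)]: h1:-1[(0,0)]+1*
p4 O@[(0,0)] terminal -1; root [(1,3)] d8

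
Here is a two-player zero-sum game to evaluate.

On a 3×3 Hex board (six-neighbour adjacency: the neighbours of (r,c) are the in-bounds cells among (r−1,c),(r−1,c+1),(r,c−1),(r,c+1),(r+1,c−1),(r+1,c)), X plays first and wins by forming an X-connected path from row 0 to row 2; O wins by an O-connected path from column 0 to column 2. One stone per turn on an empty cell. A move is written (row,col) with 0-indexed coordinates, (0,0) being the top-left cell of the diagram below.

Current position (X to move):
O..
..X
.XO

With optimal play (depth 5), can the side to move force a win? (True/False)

ply 1, X at O../..X/.XO | (0,1)=+1→OX./..X/.XO*; (0,2)=+1→O.X/..X/.XO; (1,0)=+1→O../X.X/.XO; (1,1)=+1→O../.XX/.XO; (2,0)=+1→O../..X/XXO
ply 2, O at OX./..X/.XO | (0,2)=-1→OXO/..X/.XO*; (1,0)=-1→OX./O.X/.XO; (1,1)=-1→OX./.OX/.XO; (2,0)=-1→OX./..X/OXO
ply 3, X at OXO/..X/.XO | (1,0)=+1→OXO/X.X/.XO*; (1,1)=+1→OXO/.XX/.XO; (2,0)=+1→OXO/..X/XXO
ply 4, O at OXO/X.X/.XO | (1,1)=-1→OXO/XOX/.XO*; (2,0)=-1→OXO/X.X/OXO
ply 5, X at OXO/XOX/.XO | (2,0)=+1→OXO/XOX/XXO*
ply 6: OXO/XOX/XXO is terminal -1 (O); from O../..X/.XO depth 5

X winning at [O../..X/.XO]: True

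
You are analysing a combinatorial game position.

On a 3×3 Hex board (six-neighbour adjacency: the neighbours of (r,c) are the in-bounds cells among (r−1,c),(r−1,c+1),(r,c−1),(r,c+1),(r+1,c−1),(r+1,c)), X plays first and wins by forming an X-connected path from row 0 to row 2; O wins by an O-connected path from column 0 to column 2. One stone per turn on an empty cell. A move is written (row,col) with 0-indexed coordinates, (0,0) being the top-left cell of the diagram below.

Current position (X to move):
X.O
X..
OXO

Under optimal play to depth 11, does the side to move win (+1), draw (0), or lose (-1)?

p1 X@[X.O/X../OXO]: (0,1)[XXO/X../OXO]-1 (1,1)[X.O/XX./OXO]+1* (1,2)[X.O/X.X/OXO]-1
p2 O@[X.O/XX./OXO] terminal -1; root [X.O/X../OXO] d11

value(X.O/X../OXO, X) = +1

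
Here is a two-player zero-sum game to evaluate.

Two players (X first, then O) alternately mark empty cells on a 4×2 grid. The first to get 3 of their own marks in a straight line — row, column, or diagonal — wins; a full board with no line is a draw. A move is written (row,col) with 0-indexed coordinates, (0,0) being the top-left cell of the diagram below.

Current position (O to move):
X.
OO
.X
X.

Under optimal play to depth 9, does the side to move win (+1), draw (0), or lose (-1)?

p1 O@[X./OO/.X/X.]: (0,1)[XO/OO/.X/X.]+0* (2,0)[X./OO/OX/X.]+0 (3,1)[X./OO/.X/XO]+0
p2 X@[XO/OO/.X/X.]: (2,0)[XO/OO/XX/X.]+0* (3,1)[XO/OO/.X/XX]+0
p3 O@[XO/OO/XX/X.]: (3,1)[XO/OO/XX/XO]+0*
p4 X@[XO/OO/XX/XO] terminal +0; root [X./OO/.X/X.] d9

value(X./OO/.X/X., O) = 0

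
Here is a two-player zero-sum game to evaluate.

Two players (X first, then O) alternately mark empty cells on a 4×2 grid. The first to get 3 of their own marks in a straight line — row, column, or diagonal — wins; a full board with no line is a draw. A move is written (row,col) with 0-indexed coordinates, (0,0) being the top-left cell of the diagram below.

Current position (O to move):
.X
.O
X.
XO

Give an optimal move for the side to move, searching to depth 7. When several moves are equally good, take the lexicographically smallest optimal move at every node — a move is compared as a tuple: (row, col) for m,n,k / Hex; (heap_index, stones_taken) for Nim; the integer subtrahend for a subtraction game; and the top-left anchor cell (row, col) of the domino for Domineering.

ply 1, O at .X/.O/X./XO | (0,0)=-1→OX/.O/X./XO; (1,0)=+0→.X/OO/X./XO; (2,1)=+1→.X/.O/XO/XO*
ply 2: .X/.O/XO/XO is terminal -1 (X); from .X/.O/X./XO depth 7

O's best at [.X/.O/X./XO]: (2,1)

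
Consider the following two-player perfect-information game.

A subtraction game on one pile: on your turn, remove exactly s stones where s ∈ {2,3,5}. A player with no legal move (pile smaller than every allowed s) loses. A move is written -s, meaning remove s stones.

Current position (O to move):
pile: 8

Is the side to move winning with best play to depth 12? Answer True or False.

ply 1, O at 8 | -2=-1→6*; -3=-1→5; -5=-1→3
ply 2, X at 6 | -2=-1→4; -3=-1→3; -5=+1→1*
ply 3: 1 is terminal -1 (O); from 8 depth 12

O winning at [8]: False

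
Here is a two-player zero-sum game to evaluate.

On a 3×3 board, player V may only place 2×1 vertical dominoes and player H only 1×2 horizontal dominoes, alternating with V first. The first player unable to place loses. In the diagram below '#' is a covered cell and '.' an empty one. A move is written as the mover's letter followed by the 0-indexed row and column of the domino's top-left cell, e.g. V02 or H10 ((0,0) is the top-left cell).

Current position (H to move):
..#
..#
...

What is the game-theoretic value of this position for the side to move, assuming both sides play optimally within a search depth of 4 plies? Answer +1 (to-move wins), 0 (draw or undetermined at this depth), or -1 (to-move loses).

p1 H@[..#/..#/...]: H00[###/..#/...]-1 H10[..#/###/...]+1* H20[..#/..#/##.]-1 H21[..#/..#/.##]-1
p2 V@[..#/###/...] terminal -1; root [..#/..#/...] d4

value(..#/..#/..., H) = +1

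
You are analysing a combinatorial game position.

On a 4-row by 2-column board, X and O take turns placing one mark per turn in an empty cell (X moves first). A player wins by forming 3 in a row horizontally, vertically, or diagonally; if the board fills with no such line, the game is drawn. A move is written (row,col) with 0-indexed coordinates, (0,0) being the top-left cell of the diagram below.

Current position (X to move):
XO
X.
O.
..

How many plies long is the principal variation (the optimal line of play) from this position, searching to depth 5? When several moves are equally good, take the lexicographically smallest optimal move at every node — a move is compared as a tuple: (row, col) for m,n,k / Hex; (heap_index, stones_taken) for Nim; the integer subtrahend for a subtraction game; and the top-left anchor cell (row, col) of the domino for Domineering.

PV length from [XO/X./O./..]: 4 plies

[XO/X./O./..] X move#1: (1,1):+0/XO/XX/O./..*, (2,1):+0/XO/X./OX/.., (3,0):+0/XO/X./O./X., (3,1):+0/XO/X./O./.X
[XO/XX/O./..] O move#2: (2,1):+0/XO/XX/OO/..*, (3,0):+0/XO/XX/O./O., (3,1):+0/XO/XX/O./.O
[XO/XX/OO/..] X move#3: (3,0):+0/XO/XX/OO/X.*, (3,1):+0/XO/XX/OO/.X
[XO/XX/OO/X.] O move#4: (3,1):+0/XO/XX/OO/XO*
[XO/XX/OO/XO] end (terminal +0, X#5); searched XO/X./O./.. to 5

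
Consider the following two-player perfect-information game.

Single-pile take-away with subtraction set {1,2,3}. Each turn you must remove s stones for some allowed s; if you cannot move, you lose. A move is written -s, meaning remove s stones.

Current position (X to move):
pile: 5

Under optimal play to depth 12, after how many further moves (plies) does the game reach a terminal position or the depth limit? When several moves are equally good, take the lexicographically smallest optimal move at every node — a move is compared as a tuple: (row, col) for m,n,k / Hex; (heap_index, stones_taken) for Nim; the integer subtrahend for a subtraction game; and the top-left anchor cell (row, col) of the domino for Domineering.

p1 X@[5]: -1[4]+1* -2[3]-1 -3[2]-1
p2 O@[4]: -1[3]-1* -2[2]-1 -3[1]-1
p3 X@[3]: -1[2]-1 -2[1]-1 -3[0]+1*
p4 O@[0] terminal -1; root [5] d12

PV length from [5]: 3 plies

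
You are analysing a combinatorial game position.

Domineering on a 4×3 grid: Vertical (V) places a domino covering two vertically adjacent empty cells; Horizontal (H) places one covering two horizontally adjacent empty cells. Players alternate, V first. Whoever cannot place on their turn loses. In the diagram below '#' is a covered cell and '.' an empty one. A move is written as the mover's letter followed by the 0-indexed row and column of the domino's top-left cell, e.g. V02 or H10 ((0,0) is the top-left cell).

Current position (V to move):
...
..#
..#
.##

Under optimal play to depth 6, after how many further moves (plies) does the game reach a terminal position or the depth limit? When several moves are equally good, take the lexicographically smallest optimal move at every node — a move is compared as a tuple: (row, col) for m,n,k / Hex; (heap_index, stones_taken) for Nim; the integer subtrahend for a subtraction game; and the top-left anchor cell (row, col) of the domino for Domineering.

PV length from [.../..#/..#/.##]: 3 plies

[.../..#/..#/.##] V move#1: V00:+1/#../#.#/..#/.##*, V01:+1/.#./.##/..#/.##, V10:+1/.../#.#/#.#/.##, V11:+1/.../.##/.##/.##, V20:-1/.../..#/#.#/###
[#../#.#/..#/.##] H move#2: H01:-1/###/#.#/..#/.##*, H20:-1/#../#.#/###/.##
[###/#.#/..#/.##] V move#3: V11:+1/###/###/.##/.##*, V20:+1/###/#.#/#.#/###
[###/###/.##/.##] end (terminal -1, H#4); searched .../..#/..#/.## to 6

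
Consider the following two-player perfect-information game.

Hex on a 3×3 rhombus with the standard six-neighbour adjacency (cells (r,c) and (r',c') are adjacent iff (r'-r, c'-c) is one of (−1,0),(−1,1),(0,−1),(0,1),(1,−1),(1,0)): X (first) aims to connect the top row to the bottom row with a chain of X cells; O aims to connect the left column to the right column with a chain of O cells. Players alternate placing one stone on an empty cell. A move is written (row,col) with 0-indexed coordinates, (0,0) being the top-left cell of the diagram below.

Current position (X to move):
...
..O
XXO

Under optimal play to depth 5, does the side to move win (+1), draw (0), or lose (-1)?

ply 1, X at .../..O/XXO | (0,0)=+1→X../..O/XXO*; (0,1)=+1→.X./..O/XXO; (0,2)=+1→..X/..O/XXO; (1,0)=+1→.../X.O/XXO; (1,1)=+1→.../.XO/XXO
ply 2, O at X../..O/XXO | (0,1)=-1→XO./..O/XXO*; (0,2)=-1→X.O/..O/XXO; (1,0)=-1→X../O.O/XXO; (1,1)=-1→X../.OO/XXO
ply 3, X at XO./..O/XXO | (0,2)=+1→XOX/..O/XXO*; (1,0)=+1→XO./X.O/XXO; (1,1)=+1→XO./.XO/XXO
ply 4, O at XOX/..O/XXO | (1,0)=-1→XOX/O.O/XXO*; (1,1)=-1→XOX/.OO/XXO
ply 5, X at XOX/O.O/XXO | (1,1)=+1→XOX/OXO/XXO*
ply 6: XOX/OXO/XXO is terminal -1 (O); from .../..O/XXO depth 5

value(.../..O/XXO, X) = +1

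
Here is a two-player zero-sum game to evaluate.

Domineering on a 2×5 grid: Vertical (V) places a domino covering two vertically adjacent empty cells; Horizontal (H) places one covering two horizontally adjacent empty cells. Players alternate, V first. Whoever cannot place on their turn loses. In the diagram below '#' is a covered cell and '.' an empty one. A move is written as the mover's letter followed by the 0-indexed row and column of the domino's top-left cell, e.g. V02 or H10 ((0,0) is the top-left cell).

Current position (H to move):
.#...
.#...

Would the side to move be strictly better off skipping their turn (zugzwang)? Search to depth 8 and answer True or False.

ply 1, H at .#.../.#... | H02=-1→.###./.#...*; H03=-1→.#.##/.#...; H12=-1→.#.../.###.; H13=-1→.#.../.#.##
ply 2, V at .###./.#... | V00=-1→####./##...; V04=+1→.####/.#..#*
ply 3, H at .####/.#..# | H12=-1→.####/.####*
ply 4, V at .####/.#### | V00=+1→#####/#####*
ply 5: #####/##### is terminal -1 (H); from .#.../.#... depth 8
pass branch (V moves first from the same position):
  | ply 1, V at .#.../.#... | V00=-1→##.../##...; V02=-1→.##../.##..; V03=+1→.#.#./.#.#.*; V04=-1→.#..#/.#..#
  | ply 2: .#.#./.#.#. is terminal -1 (H); from .#.../.#... depth 8
H moving scores -1; H passing scores -1

zugzwang(.#.../.#..., H) = False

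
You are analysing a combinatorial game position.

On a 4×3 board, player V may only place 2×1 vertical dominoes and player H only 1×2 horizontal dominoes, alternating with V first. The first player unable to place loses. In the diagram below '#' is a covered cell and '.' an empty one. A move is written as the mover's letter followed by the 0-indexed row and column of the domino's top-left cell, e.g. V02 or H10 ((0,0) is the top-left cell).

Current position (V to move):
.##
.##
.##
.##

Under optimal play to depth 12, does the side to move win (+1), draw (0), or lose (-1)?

value(.##/.##/.##/.##, V) = +1

p1 V@[.##/.##/.##/.##]: V00[###/###/.##/.##]+1* V10[.##/###/###/.##]+1 V20[.##/.##/###/###]+1
p2 H@[###/###/.##/.##] terminal -1; root [.##/.##/.##/.##] d12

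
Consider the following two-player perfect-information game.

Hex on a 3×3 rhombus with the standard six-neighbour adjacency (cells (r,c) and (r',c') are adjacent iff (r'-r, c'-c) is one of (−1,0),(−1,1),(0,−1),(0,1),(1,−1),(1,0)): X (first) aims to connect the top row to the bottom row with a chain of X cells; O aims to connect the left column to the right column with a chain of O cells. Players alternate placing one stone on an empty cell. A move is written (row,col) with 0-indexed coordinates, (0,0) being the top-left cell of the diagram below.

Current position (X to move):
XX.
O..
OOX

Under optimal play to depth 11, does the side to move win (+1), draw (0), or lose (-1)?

value(XX./O../OOX, X) = +1

ply 1, X at XX./O../OOX | (0,2)=-1→XXX/O../OOX; (1,1)=-1→XX./OX./OOX; (1,2)=+1→XX./O.X/OOX*
ply 2, O at XX./O.X/OOX | (0,2)=-1→XXO/O.X/OOX*; (1,1)=-1→XX./OOX/OOX
ply 3, X at XXO/O.X/OOX | (1,1)=+1→XXO/OXX/OOX*
ply 4: XXO/OXX/OOX is terminal -1 (O); from XX./O../OOX depth 11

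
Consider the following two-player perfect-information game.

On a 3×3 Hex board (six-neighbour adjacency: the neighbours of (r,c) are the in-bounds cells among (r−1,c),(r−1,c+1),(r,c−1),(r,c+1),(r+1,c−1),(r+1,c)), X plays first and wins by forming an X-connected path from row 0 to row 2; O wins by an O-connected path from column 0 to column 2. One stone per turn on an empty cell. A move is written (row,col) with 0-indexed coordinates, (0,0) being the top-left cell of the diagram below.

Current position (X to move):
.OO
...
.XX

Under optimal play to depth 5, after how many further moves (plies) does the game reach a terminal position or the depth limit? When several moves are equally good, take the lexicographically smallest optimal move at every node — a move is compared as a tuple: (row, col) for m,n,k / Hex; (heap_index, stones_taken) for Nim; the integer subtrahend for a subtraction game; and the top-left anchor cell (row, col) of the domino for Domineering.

PV length from [.OO/.../.XX]: 2 plies

ply 1, X at .OO/.../.XX | (0,0)=-1→XOO/.../.XX*; (1,0)=-1→.OO/X../.XX; (1,1)=-1→.OO/.X./.XX; (1,2)=-1→.OO/..X/.XX; (2,0)=-1→.OO/.../XXX
ply 2, O at XOO/.../.XX | (1,0)=+1→XOO/O../.XX*; (1,1)=+1→XOO/.O./.XX; (1,2)=-1→XOO/..O/.XX; (2,0)=+1→XOO/.../OXX
ply 3: XOO/O../.XX is terminal -1 (X); from .OO/.../.XX depth 5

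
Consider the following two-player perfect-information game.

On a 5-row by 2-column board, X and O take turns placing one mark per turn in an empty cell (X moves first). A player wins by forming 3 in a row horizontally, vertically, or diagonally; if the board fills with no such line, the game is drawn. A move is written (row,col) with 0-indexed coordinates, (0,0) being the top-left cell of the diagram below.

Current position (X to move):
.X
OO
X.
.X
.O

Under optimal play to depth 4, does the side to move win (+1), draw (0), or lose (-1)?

p1 X@[.X/OO/X./.X/.O]: (0,0)[XX/OO/X./.X/.O]+0* (2,1)[.X/OO/XX/.X/.O]+0 (3,0)[.X/OO/X./XX/.O]+0 (4,0)[.X/OO/X./.X/XO]+0
p2 O@[XX/OO/X./.X/.O]: (2,1)[XX/OO/XO/.X/.O]+0* (3,0)[XX/OO/X./OX/.O]+0 (4,0)[XX/OO/X./.X/OO]+0
p3 X@[XX/OO/XO/.X/.O]: (3,0)[XX/OO/XO/XX/.O]+0* (4,0)[XX/OO/XO/.X/XO]+0
p4 O@[XX/OO/XO/XX/.O]: (4,0)[XX/OO/XO/XX/OO]+0*
p5 X@[XX/OO/XO/XX/OO] terminal +0; root [.X/OO/X./.X/.O] d4

value(.X/OO/X./.X/.O, X) = 0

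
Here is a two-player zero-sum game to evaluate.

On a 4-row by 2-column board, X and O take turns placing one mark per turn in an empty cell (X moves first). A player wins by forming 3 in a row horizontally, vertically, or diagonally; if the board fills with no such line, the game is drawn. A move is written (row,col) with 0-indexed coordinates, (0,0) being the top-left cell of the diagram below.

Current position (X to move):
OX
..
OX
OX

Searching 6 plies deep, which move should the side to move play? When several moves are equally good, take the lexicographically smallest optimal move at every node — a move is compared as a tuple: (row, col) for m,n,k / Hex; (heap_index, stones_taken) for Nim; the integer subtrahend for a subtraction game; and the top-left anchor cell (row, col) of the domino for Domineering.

X's best at [OX/../OX/OX]: (1,1)

p1 X@[OX/../OX/OX]: (1,0)[OX/X./OX/OX]+0 (1,1)[OX/.X/OX/OX]+1*
p2 O@[OX/.X/OX/OX] terminal -1; root [OX/../OX/OX] d6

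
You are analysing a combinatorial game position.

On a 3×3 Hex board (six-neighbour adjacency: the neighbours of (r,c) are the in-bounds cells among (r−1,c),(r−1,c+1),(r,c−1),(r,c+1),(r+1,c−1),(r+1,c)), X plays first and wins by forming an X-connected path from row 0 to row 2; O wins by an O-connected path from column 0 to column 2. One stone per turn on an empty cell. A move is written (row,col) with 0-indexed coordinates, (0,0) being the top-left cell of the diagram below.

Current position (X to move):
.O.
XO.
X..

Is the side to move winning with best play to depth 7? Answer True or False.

ply 1, X at .O./XO./X.. | (0,0)=+1→XO./XO./X..*; (0,2)=+1→.OX/XO./X..; (1,2)=+1→.O./XOX/X..; (2,1)=-1→.O./XO./XX.; (2,2)=-1→.O./XO./X.X
ply 2: XO./XO./X.. is terminal -1 (O); from .O./XO./X.. depth 7

X winning at [.O./XO./X..]: True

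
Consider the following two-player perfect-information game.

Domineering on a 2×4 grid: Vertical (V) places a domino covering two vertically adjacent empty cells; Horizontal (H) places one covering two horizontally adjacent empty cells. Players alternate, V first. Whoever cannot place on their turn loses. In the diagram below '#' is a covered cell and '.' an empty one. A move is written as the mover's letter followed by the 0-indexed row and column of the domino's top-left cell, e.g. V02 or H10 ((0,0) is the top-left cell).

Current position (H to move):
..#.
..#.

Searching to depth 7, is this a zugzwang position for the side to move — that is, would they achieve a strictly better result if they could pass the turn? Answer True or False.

[..#./..#.] H move#1: H00:+1/###./..#.*, H10:+1/..#./###.
[###./..#.] V move#2: V03:-1/####/..##*
[####/..##] H move#3: H10:+1/####/####*
[####/####] end (terminal -1, V#4); searched ..#./..#. to 7
pass branch (V moves first from the same position):
  | [..#./..#.] V move#1: V00:+1/#.#./#.#.*, V01:+1/.##./.##., V03:-1/..##/..##
  | [#.#./#.#.] end (terminal -1, H#2); searched ..#./..#. to 7
H moving scores +1; H passing scores -1

zugzwang(..#./..#., H) = False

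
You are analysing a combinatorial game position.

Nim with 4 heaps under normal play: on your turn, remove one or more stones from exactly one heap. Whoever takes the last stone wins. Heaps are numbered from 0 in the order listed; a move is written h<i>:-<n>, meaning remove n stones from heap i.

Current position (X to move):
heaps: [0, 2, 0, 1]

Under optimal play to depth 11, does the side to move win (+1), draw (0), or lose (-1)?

value((0,2,0,1), X) = +1

[(0,2,0,1)] X move#1: h1:-1:+1/(0,1,0,1)*, h1:-2:-1/(0,0,0,1), h3:-1:-1/(0,2,0,0)
[(0,1,0,1)] O move#2: h1:-1:-1/(0,0,0,1)*, h3:-1:-1/(0,1,0,0)
[(0,0,0,1)] X move#3: h3:-1:+1/(0,0,0,0)*
[(0,0,0,0)] end (terminal -1, O#4); searched (0,2,0,1) to 11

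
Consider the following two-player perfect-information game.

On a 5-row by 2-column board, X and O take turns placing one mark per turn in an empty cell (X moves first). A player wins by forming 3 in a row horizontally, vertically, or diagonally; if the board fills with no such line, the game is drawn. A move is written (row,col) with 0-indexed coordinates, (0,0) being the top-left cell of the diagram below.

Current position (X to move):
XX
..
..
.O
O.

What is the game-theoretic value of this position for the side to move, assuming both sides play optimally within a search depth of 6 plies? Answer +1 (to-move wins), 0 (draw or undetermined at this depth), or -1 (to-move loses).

[XX/../../.O/O.] X move#1: (1,0):-1/XX/X./../.O/O., (1,1):+0/XX/.X/../.O/O.*, (2,0):+0/XX/../X./.O/O., (2,1):+0/XX/../.X/.O/O., (3,0):-1/XX/../../XO/O., (4,1):+0/XX/../../.O/OX
[XX/.X/../.O/O.] O move#2: (1,0):-1/XX/OX/../.O/O., (2,0):-1/XX/.X/O./.O/O., (2,1):+0/XX/.X/.O/.O/O.*, (3,0):-1/XX/.X/../OO/O., (4,1):-1/XX/.X/../.O/OO
[XX/.X/.O/.O/O.] X move#3: (1,0):-1/XX/XX/.O/.O/O., (2,0):-1/XX/.X/XO/.O/O., (3,0):-1/XX/.X/.O/XO/O., (4,1):+0/XX/.X/.O/.O/OX*
[XX/.X/.O/.O/OX] O move#4: (1,0):+0/XX/OX/.O/.O/OX*, (2,0):+0/XX/.X/OO/.O/OX, (3,0):+0/XX/.X/.O/OO/OX
[XX/OX/.O/.O/OX] X move#5: (2,0):+0/XX/OX/XO/.O/OX*, (3,0):+0/XX/OX/.O/XO/OX
[XX/OX/XO/.O/OX] O move#6: (3,0):+0/XX/OX/XO/OO/OX*
[XX/OX/XO/OO/OX] end (terminal +0, X#7); searched XX/../../.O/O. to 6

value(XX/../../.O/O., X) = 0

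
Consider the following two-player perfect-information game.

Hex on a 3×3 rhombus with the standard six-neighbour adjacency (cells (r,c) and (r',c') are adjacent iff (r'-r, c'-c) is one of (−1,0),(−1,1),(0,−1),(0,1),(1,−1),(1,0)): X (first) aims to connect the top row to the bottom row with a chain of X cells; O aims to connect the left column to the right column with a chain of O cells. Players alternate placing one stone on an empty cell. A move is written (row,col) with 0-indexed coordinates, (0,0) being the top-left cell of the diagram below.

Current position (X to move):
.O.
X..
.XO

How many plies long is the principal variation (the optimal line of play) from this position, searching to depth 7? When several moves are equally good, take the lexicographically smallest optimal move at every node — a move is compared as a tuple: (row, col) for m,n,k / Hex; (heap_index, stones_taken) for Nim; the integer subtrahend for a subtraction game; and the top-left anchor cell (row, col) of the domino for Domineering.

ply 1, X at .O./X../.XO | (0,0)=+1→XO./X../.XO*; (0,2)=+1→.OX/X../.XO; (1,1)=+1→.O./XX./.XO; (1,2)=+1→.O./X.X/.XO; (2,0)=+1→.O./X../XXO
ply 2, O at XO./X../.XO | (0,2)=-1→XOO/X../.XO*; (1,1)=-1→XO./XO./.XO; (1,2)=-1→XO./X.O/.XO; (2,0)=-1→XO./X../OXO
ply 3, X at XOO/X../.XO | (1,1)=+1→XOO/XX./.XO*; (1,2)=+1→XOO/X.X/.XO; (2,0)=+1→XOO/X../XXO
ply 4: XOO/XX./.XO is terminal -1 (O); from .O./X../.XO depth 7

PV length from [.O./X../.XO]: 3 plies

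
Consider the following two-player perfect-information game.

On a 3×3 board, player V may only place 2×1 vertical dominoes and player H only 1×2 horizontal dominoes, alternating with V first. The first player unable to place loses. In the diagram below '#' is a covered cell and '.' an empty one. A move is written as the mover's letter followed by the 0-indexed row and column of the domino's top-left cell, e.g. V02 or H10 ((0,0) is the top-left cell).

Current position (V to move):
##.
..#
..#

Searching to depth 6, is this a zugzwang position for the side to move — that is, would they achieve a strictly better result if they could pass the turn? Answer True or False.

zugzwang(##./..#/..#, V) = False

p1 V@[##./..#/..#]: V10[##./#.#/#.#]+1* V11[##./.##/.##]+1
p2 H@[##./#.#/#.#] terminal -1; root [##./..#/..#] d6
pass branch (H moves first from the same position):
  | p1 H@[##./..#/..#]: H10[##./###/..#]+1* H20[##./..#/###]+1
  | p2 V@[##./###/..#] terminal -1; root [##./..#/..#] d6
V moving scores +1; V passing scores -1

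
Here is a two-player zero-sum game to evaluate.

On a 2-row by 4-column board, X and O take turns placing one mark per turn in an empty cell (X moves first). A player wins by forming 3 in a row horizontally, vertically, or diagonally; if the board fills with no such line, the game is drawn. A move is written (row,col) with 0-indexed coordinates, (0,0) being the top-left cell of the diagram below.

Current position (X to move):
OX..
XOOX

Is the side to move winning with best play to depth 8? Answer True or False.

X winning at [OX../XOOX]: False

[OX../XOOX] X move#1: (0,2):+0/OXX./XOOX*, (0,3):+0/OX.X/XOOX
[OXX./XOOX] O move#2: (0,3):+0/OXXO/XOOX*
[OXXO/XOOX] end (terminal +0, X#3); searched OX../XOOX to 8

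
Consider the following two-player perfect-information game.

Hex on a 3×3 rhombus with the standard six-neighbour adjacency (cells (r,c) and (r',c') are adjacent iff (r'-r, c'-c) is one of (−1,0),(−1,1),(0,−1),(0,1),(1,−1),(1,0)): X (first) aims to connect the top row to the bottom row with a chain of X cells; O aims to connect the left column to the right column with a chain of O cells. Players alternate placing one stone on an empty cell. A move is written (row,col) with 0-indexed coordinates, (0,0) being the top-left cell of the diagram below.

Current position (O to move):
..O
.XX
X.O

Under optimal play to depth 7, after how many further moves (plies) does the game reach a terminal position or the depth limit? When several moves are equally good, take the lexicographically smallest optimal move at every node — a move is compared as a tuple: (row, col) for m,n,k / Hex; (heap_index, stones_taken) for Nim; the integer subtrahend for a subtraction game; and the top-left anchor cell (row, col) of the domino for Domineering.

[..O/.XX/X.O] O move#1: (0,0):-1/O.O/.XX/X.O, (0,1):+1/.OO/.XX/X.O*, (1,0):-1/..O/OXX/X.O, (2,1):-1/..O/.XX/XOO
[.OO/.XX/X.O] X move#2: (0,0):-1/XOO/.XX/X.O*, (1,0):-1/.OO/XXX/X.O, (2,1):-1/.OO/.XX/XXO
[XOO/.XX/X.O] O move#3: (1,0):+1/XOO/OXX/X.O*, (2,1):-1/XOO/.XX/XOO
[XOO/OXX/X.O] end (terminal -1, X#4); searched ..O/.XX/X.O to 7

PV length from [..O/.XX/X.O]: 3 plies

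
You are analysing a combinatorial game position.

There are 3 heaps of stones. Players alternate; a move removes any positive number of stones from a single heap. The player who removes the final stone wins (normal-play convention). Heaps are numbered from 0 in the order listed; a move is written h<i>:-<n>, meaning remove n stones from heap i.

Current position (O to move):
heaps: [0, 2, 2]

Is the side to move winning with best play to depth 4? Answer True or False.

O winning at [(0,2,2)]: False

p1 O@[(0,2,2)]: h1:-1[(0,1,2)]-1* h1:-2[(0,0,2)]-1 h2:-1[(0,2,1)]-1 h2:-2[(0,2,0)]-1
p2 X@[(0,1,2)]: h1:-1[(0,0,2)]-1 h2:-1[(0,1,1)]+1* h2:-2[(0,1,0)]-1
p3 O@[(0,1,1)]: h1:-1[(0,0,1)]-1* h2:-1[(0,1,0)]-1
p4 X@[(0,0,1)]: h2:-1[(0,0,0)]+1*
p5 O@[(0,0,0)] terminal -1; root [(0,2,2)] d4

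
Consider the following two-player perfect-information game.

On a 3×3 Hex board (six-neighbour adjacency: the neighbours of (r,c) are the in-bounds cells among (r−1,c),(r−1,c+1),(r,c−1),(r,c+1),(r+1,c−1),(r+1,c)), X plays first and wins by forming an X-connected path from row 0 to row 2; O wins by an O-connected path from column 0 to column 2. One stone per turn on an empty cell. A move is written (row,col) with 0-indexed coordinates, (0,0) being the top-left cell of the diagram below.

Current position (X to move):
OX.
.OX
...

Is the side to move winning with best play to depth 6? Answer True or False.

p1 X@[OX./.OX/...]: (0,2)[OXX/.OX/...]+1* (1,0)[OX./XOX/...]+1 (2,0)[OX./.OX/X..]+1 (2,1)[OX./.OX/.X.]-1 (2,2)[OX./.OX/..X]-1
p2 O@[OXX/.OX/...]: (1,0)[OXX/OOX/...]-1* (2,0)[OXX/.OX/O..]-1 (2,1)[OXX/.OX/.O.]-1 (2,2)[OXX/.OX/..O]-1
p3 X@[OXX/OOX/...]: (2,0)[OXX/OOX/X..]+1* (2,1)[OXX/OOX/.X.]+1 (2,2)[OXX/OOX/..X]+1
p4 O@[OXX/OOX/X..]: (2,1)[OXX/OOX/XO.]-1* (2,2)[OXX/OOX/X.O]-1
p5 X@[OXX/OOX/XO.]: (2,2)[OXX/OOX/XOX]+1*
p6 O@[OXX/OOX/XOX] terminal -1; root [OX./.OX/...] d6

X winning at [OX./.OX/...]: True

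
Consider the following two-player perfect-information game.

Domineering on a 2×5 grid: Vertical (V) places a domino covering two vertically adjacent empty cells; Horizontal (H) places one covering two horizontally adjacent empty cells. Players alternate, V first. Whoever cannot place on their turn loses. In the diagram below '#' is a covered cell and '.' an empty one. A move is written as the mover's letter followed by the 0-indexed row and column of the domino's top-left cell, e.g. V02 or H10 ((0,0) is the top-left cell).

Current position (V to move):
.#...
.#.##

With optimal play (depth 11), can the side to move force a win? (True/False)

V winning at [.#.../.#.##]: True

[.#.../.#.##] V move#1: V00:-1/##.../##.##, V02:+1/.##../.####*
[.##../.####] H move#2: H03:-1/.####/.####*
[.####/.####] V move#3: V00:+1/#####/#####*
[#####/#####] end (terminal -1, H#4); searched .#.../.#.## to 11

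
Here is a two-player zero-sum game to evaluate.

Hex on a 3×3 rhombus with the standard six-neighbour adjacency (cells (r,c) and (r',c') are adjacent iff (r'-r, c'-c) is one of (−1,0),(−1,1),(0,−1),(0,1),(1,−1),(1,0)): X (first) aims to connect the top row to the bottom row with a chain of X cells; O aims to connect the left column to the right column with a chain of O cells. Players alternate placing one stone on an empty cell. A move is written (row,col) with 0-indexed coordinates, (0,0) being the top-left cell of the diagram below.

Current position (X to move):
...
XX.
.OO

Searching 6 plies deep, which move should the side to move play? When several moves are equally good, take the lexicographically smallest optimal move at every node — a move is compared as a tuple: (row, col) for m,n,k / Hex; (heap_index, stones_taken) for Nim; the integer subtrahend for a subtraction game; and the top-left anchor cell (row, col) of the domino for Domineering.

X's best at [.../XX./.OO]: (2,0)

ply 1, X at .../XX./.OO | (0,0)=-1→X../XX./.OO; (0,1)=-1→.X./XX./.OO; (0,2)=-1→..X/XX./.OO; (1,2)=-1→.../XXX/.OO; (2,0)=+1→.../XX./XOO*
ply 2, O at .../XX./XOO | (0,0)=-1→O../XX./XOO*; (0,1)=-1→.O./XX./XOO; (0,2)=-1→..O/XX./XOO; (1,2)=-1→.../XXO/XOO
ply 3, X at O../XX./XOO | (0,1)=+1→OX./XX./XOO*; (0,2)=+1→O.X/XX./XOO; (1,2)=+1→O../XXX/XOO
ply 4: OX./XX./XOO is terminal -1 (O); from .../XX./.OO depth 6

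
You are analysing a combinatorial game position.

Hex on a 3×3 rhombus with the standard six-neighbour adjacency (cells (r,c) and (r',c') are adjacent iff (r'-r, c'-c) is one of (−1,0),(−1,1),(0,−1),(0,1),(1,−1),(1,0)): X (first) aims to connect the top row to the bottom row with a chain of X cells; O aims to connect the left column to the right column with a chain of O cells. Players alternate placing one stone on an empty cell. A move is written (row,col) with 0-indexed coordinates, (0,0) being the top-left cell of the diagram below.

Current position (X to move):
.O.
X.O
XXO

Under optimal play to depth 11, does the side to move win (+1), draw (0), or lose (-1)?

value(.O./X.O/XXO, X) = +1

p1 X@[.O./X.O/XXO]: (0,0)[XO./X.O/XXO]+1* (0,2)[.OX/X.O/XXO]+1 (1,1)[.O./XXO/XXO]+1
p2 O@[XO./X.O/XXO] terminal -1; root [.O./X.O/XXO] d11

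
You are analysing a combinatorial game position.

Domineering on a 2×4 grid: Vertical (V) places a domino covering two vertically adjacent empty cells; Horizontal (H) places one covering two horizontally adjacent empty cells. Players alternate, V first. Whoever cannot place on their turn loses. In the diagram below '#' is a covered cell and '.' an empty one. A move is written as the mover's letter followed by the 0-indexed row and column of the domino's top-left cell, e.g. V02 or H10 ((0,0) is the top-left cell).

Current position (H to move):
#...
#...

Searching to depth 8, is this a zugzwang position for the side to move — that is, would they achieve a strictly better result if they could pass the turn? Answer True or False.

zugzwang(#.../#..., H) = False

ply 1, H at #.../#... | H01=+1→###./#...*; H02=+1→#.##/#...; H11=+1→#.../###.; H12=+1→#.../#.##
ply 2, V at ###./#... | V03=-1→####/#..#*
ply 3, H at ####/#..# | H11=+1→####/####*
ply 4: ####/#### is terminal -1 (V); from #.../#... depth 8
pass branch (V moves first from the same position):
  | ply 1, V at #.../#... | V01=-1→##../##..; V02=+1→#.#./#.#.*; V03=-1→#..#/#..#
  | ply 2: #.#./#.#. is terminal -1 (H); from #.../#... depth 8
H moving scores +1; H passing scores -1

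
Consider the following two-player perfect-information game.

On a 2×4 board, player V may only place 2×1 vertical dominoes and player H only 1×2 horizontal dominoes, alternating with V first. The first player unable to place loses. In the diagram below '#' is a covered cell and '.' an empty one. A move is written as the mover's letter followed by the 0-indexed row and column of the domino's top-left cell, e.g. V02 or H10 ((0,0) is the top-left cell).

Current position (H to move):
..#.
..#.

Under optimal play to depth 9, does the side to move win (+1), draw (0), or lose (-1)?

value(..#./..#., H) = +1

[..#./..#.] H move#1: H00:+1/###./..#.*, H10:+1/..#./###.
[###./..#.] V move#2: V03:-1/####/..##*
[####/..##] H move#3: H10:+1/####/####*
[####/####] end (terminal -1, V#4); searched ..#./..#. to 9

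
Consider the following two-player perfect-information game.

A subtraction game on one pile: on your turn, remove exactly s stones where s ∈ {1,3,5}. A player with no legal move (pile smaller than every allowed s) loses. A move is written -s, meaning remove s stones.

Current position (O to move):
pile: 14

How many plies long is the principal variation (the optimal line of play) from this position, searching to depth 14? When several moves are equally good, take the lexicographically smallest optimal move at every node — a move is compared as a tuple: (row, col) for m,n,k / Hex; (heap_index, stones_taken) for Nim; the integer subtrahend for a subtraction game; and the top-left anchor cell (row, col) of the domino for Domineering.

PV length from [14]: 14 plies

p1 O@[14]: -1[13]-1* -3[11]-1 -5[9]-1
p2 X@[13]: -1[12]+1* -3[10]+1 -5[8]+1
p3 O@[12]: -1[11]-1* -3[9]-1 -5[7]-1
p4 X@[11]: -1[10]+1* -3[8]+1 -5[6]+1
p5 O@[10]: -1[9]-1* -3[7]-1 -5[5]-1
p6 X@[9]: -1[8]+1* -3[6]+1 -5[4]+1
p7 O@[8]: -1[7]-1* -3[5]-1 -5[3]-1
p8 X@[7]: -1[6]+1* -3[4]+1 -5[2]+1
p9 O@[6]: -1[5]-1* -3[3]-1 -5[1]-1
p10 X@[5]: -1[4]+1* -3[2]+1 -5[0]+1
p11 O@[4]: -1[3]-1* -3[1]-1
p12 X@[3]: -1[2]+1* -3[0]+1
p13 O@[2]: -1[1]-1*
p14 X@[1]: -1[0]+1*
p15 O@[0] terminal -1; root [14] d14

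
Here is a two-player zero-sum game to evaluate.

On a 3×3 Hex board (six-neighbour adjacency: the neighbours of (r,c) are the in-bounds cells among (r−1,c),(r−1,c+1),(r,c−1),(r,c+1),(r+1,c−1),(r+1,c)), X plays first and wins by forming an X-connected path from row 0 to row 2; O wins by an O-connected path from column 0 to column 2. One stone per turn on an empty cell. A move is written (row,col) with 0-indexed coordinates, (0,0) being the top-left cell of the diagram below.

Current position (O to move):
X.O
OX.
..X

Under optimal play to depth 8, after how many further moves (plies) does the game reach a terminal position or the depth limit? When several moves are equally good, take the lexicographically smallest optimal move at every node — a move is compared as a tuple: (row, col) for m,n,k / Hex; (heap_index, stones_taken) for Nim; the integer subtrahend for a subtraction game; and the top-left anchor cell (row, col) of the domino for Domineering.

PV length from [X.O/OX./..X]: 1 ply

[X.O/OX./..X] O move#1: (0,1):+1/XOO/OX./..X*, (1,2):-1/X.O/OXO/..X, (2,0):-1/X.O/OX./O.X, (2,1):-1/X.O/OX./.OX
[XOO/OX./..X] end (terminal -1, X#2); searched X.O/OX./..X to 8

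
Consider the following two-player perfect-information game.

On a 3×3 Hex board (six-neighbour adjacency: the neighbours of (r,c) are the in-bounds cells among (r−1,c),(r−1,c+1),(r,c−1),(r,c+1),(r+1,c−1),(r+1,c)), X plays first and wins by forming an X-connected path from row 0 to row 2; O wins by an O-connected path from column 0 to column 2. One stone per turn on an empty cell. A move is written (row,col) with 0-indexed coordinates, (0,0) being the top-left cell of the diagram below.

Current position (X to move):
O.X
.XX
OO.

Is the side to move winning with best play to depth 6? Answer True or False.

ply 1, X at O.X/.XX/OO. | (0,1)=-1→OXX/.XX/OO.; (1,0)=-1→O.X/XXX/OO.; (2,2)=+1→O.X/.XX/OOX*
ply 2: O.X/.XX/OOX is terminal -1 (O); from O.X/.XX/OO. depth 6

X winning at [O.X/.XX/OO.]: True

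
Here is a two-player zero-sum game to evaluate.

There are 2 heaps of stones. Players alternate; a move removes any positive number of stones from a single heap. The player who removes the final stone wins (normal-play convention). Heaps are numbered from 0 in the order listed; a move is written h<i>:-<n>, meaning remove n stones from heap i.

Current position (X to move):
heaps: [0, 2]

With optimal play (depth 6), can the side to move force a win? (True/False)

X winning at [(0,2)]: True

[(0,2)] X move#1: h1:-1:-1/(0,1), h1:-2:+1/(0,0)*
[(0,0)] end (terminal -1, O#2); searched (0,2) to 6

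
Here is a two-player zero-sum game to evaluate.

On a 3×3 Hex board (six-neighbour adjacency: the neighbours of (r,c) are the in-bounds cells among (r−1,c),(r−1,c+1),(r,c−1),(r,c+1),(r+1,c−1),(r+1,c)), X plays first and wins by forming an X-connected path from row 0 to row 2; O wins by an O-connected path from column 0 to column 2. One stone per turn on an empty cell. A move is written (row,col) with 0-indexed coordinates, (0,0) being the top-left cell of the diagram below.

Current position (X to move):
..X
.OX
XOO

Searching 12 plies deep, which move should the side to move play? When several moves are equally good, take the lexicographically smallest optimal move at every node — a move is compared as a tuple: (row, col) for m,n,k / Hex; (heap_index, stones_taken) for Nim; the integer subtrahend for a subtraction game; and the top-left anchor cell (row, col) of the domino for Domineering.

[..X/.OX/XOO] X move#1: (0,0):-1/X.X/.OX/XOO, (0,1):-1/.XX/.OX/XOO, (1,0):+1/..X/XOX/XOO*
[..X/XOX/XOO] O move#2: (0,0):-1/O.X/XOX/XOO*, (0,1):-1/.OX/XOX/XOO
[O.X/XOX/XOO] X move#3: (0,1):+1/OXX/XOX/XOO*
[OXX/XOX/XOO] end (terminal -1, O#4); searched ..X/.OX/XOO to 12

X's best at [..X/.OX/XOO]: (1,0)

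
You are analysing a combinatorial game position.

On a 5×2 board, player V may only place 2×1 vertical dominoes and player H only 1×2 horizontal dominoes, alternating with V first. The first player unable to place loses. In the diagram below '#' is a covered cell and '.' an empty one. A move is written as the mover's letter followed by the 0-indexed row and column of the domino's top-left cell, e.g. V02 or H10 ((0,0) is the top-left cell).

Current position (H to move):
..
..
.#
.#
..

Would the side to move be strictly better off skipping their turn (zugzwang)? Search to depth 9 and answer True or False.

ply 1, H at ../../.#/.#/.. | H00=+1→##/../.#/.#/..*; H10=+1→../##/.#/.#/..; H40=-1→../../.#/.#/##
ply 2, V at ##/../.#/.#/.. | V10=-1→##/#./##/.#/..*; V20=-1→##/../##/##/..; V30=-1→##/../.#/##/#.
ply 3, H at ##/#./##/.#/.. | H40=+1→##/#./##/.#/##*
ply 4: ##/#./##/.#/## is terminal -1 (V); from ../../.#/.#/.. depth 9
suppose H passes — search the same position with V to move:
pass> ply 1, V at ../../.#/.#/.. | V00=+1→#./#./.#/.#/..*; V01=+1→.#/.#/.#/.#/..; V10=+1→../#./##/.#/..; V20=-1→../../##/##/..; V30=-1→../../.#/##/#.
pass> ply 2, H at #./#./.#/.#/.. | H40=-1→#./#./.#/.#/##*
pass> ply 3, V at #./#./.#/.#/## | V01=+1→##/##/.#/.#/##*; V20=+1→#./#./##/##/##
pass> ply 4: ##/##/.#/.#/## is terminal -1 (H); from ../../.#/.#/.. depth 9
for H: play +1, pass -1

zugzwang(../../.#/.#/.., H) = False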